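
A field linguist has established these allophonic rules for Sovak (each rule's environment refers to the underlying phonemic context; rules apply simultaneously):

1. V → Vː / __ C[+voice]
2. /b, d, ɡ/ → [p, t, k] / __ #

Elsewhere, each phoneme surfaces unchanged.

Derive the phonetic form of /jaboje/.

[jaːboːje]

/j/ stays [j].
/a/ (between /j/ and /b/): before a voiced consonant, so rule 1 applies → [aː].
/b/ (between /a/ and /o/): rule 2 targets it, but not word-finally → unchanged [b].
/o/ (between /b/ and /j/) occurs before a voiced consonant → [oː] by rule 1.
/j/ (between /o/ and /e/) is unaffected → [j].
/e/ (word-final): rule 1 targets it, but not before a voiced consonant → unchanged [e].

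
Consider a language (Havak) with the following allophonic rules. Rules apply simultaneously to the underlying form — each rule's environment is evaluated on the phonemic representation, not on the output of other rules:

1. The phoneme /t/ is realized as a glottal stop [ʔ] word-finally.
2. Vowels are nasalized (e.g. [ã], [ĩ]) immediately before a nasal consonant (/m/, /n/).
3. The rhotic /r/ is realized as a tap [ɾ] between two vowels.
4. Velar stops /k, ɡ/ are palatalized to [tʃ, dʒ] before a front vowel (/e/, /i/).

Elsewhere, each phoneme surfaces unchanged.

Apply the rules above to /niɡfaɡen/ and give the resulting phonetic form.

[niɡfadʒẽn]

/n/ stays [n].
/i/ — between /n/ and /ɡ/; rule 2 does not apply here → [i].
/ɡ/ (between /i/ and /f/) fails the environment for rule 4, so it stays [ɡ].
/f/ — not in any rule's target class → [f].
/a/ (between /f/ and /ɡ/): rule 2 targets it, but not before a nasal consonant → unchanged [a].
Rule 4 applies to /ɡ/ (between /a/ and /e/: before a front vowel) → [dʒ].
/e/ — between /ɡ/ and /n/, before a nasal consonant — surfaces as [ẽ] (rule 2).
/n/ stays [n].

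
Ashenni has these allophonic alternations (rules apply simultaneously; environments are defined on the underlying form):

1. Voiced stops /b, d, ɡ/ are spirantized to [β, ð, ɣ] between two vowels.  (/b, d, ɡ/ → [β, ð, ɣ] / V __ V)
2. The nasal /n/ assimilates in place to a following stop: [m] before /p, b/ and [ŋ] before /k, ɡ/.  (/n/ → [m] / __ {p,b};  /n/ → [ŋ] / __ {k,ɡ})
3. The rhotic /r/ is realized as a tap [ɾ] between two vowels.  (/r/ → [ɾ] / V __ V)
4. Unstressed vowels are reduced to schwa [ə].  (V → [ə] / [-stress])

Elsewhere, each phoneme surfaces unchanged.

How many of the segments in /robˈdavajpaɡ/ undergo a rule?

Segments that undergo a rule: /o/ → [ə] (rule 4); /a/ → [ə] (rule 4); /a/ → [ə] (rule 4).
All other segments surface unchanged.

3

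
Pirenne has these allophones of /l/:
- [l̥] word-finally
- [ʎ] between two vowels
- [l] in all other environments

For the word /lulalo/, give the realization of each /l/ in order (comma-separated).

[l], [ʎ], [ʎ]

Occurrence 1 (position 1): no conditioning environment matches → elsewhere allophone [l].
Occurrence 2 (position 3): between two vowels → [ʎ].
Occurrence 3 (position 5): between two vowels → [ʎ].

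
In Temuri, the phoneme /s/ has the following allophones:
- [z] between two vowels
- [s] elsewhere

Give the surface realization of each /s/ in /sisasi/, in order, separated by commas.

Occurrence 1 (position 1): no conditioning environment matches → elsewhere allophone [s].
Occurrence 2 (position 3): between two vowels → [z].
Occurrence 3 (position 5): between two vowels → [z].

[s], [z], [z]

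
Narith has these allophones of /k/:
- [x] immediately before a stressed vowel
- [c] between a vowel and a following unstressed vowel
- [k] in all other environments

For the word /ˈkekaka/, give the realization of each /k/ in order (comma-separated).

Occurrence 1 (position 1): immediately before a stressed vowel → [x].
Occurrence 2 (position 3): between a vowel and a following unstressed vowel → [c].
Occurrence 3 (position 5): between a vowel and a following unstressed vowel → [c].

[x], [c], [c]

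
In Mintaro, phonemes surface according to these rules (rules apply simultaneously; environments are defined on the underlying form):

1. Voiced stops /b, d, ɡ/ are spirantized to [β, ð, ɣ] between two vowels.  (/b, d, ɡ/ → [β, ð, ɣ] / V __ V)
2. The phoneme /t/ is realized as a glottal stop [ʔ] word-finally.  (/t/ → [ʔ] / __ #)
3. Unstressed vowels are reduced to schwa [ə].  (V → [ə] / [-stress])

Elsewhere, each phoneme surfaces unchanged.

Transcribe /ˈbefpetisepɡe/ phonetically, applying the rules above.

[ˈbefpətəsəpɡə]

/b/ (word-initial) is in the target of rule 1 but the environment (between two vowels) is not met → [b].
/e/ (between /b/ and /f/): rule 3 targets it, but not in an unstressed syllable → unchanged [e].
/f/ (between /e/ and /p/) is unaffected → [f].
/p/ stays [p].
/e/ (between /p/ and /t/) occurs in an unstressed syllable → [ə] by rule 3.
/t/ — between /e/ and /i/; rule 2 does not apply here → [t].
/i/ — between /t/ and /s/, in an unstressed syllable — surfaces as [ə] (rule 3).
/s/ (between /i/ and /e/): no rule targets it → [s].
/e/ (between /s/ and /p/) occurs in an unstressed syllable → [ə] by rule 3.
/p/ (between /e/ and /ɡ/) is unaffected → [p].
/ɡ/ (between /p/ and /e/): rule 1 targets it, but not between two vowels → unchanged [ɡ].
/e/ (word-final): in an unstressed syllable, so rule 3 applies → [ə].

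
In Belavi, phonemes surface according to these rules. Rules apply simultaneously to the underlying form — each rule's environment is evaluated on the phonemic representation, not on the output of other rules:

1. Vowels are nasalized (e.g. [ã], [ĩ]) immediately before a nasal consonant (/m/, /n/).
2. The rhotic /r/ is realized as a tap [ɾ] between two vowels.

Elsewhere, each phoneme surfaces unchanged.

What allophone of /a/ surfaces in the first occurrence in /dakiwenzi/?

/a/ — between /d/ and /k/; rule 1 does not apply here → [a].

[a]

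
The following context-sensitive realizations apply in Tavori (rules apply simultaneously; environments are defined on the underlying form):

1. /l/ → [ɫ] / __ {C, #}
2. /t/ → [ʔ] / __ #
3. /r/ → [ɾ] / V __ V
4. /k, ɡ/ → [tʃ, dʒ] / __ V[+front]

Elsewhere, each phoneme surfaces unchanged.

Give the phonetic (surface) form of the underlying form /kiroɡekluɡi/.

[tʃiɾodʒekludʒi]

/k/ — word-initial, before a front vowel — surfaces as [tʃ] (rule 4).
/i/ (between /k/ and /r/): no rule targets it → [i].
Rule 3 applies to /r/ (between /i/ and /o/: between two vowels) → [ɾ].
/o/ stays [o].
/ɡ/ (between /o/ and /e/) occurs before a front vowel → [dʒ] by rule 4.
/e/ — not in any rule's target class → [e].
/k/ — between /e/ and /l/; rule 4 does not apply here → [k].
/l/ (between /k/ and /u/) is in the target of rule 1 but the environment (word-finally or immediately before a consonant) is not met → [l].
/u/ stays [u].
/ɡ/ (between /u/ and /i/): before a front vowel, so rule 4 applies → [dʒ].
/i/ — not in any rule's target class → [i].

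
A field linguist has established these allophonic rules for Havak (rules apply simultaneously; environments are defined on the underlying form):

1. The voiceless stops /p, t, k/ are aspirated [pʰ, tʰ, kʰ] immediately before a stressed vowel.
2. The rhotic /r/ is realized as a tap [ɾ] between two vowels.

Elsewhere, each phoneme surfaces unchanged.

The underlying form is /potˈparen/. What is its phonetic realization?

[potˈpʰaɾen]

/p/ (word-initial) is in the target of rule 1 but the environment (immediately before a stressed vowel) is not met → [p].
/o/ stays [o].
/t/ (between /o/ and /p/) fails the environment for rule 1, so it stays [t].
/p/ (between /t/ and /a/): immediately before a stressed vowel, so rule 1 applies → [pʰ].
/a/ stays [a].
/r/ (between /a/ and /e/) occurs between two vowels → [ɾ] by rule 2.
/e/ — not in any rule's target class → [e].
/n/ (word-final) is unaffected → [n].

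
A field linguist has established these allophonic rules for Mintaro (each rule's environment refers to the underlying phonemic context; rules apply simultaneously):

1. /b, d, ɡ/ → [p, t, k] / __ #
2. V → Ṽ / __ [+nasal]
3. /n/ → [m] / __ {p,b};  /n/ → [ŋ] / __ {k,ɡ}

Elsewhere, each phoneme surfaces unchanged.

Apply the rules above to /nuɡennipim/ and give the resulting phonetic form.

[nuɡẽnnipĩm]

/n/ — word-initial; rule 3 does not apply here → [n].
/u/ (between /n/ and /ɡ/) is in the target of rule 2 but the environment (before a nasal consonant) is not met → [u].
/ɡ/ — between /u/ and /e/; rule 1 does not apply here → [ɡ].
/e/ — between /ɡ/ and /n/, before a nasal consonant — surfaces as [ẽ] (rule 2).
/n/ (between /e/ and /n/): rule 3 targets it, but not before a labial or velar stop → unchanged [n].
/n/ — between /n/ and /i/; rule 3 does not apply here → [n].
/i/ — between /n/ and /p/; rule 2 does not apply here → [i].
/p/ (between /i/ and /i/): no rule targets it → [p].
/i/ (between /p/ and /m/) occurs before a nasal consonant → [ĩ] by rule 2.
/m/ — not in any rule's target class → [m].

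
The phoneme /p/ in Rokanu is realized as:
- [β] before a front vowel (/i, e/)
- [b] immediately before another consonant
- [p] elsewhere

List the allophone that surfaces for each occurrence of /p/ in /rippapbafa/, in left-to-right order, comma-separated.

[b], [p], [b]

Occurrence 1 (position 3): immediately before another consonant → [b].
Occurrence 2 (position 4): no conditioning environment matches → elsewhere allophone [p].
Occurrence 3 (position 6): immediately before another consonant → [b].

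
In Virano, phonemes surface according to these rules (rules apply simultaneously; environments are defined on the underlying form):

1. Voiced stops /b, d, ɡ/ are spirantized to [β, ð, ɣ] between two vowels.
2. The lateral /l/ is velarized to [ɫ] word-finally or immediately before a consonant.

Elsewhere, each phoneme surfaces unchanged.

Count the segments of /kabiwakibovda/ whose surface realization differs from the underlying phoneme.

Segments that undergo a rule: /b/ → [β] (rule 1); /b/ → [β] (rule 1).
All other segments surface unchanged.

2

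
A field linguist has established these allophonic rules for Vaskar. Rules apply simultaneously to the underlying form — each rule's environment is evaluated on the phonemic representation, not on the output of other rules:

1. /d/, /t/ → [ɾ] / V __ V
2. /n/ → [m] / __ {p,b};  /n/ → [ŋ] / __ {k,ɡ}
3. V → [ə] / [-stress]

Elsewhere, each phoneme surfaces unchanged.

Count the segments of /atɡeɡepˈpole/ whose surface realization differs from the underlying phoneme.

Segments that undergo a rule: /a/ → [ə] (rule 3); /e/ → [ə] (rule 3); /e/ → [ə] (rule 3); /e/ → [ə] (rule 3).
All other segments surface unchanged.

4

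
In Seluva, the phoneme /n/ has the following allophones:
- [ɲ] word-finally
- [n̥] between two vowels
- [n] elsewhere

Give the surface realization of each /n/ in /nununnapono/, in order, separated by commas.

Occurrence 1 (position 1): no conditioning environment matches → elsewhere allophone [n].
Occurrence 2 (position 3): between two vowels → [n̥].
Occurrence 3 (position 5): no conditioning environment matches → elsewhere allophone [n].
Occurrence 4 (position 6): no conditioning environment matches → elsewhere allophone [n].
Occurrence 5 (position 10): between two vowels → [n̥].

[n], [n̥], [n], [n], [n̥]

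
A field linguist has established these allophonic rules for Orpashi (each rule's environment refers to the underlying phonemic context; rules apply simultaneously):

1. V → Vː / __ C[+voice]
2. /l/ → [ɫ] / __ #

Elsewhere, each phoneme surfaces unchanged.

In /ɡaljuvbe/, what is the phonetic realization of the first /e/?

/e/ — word-final; rule 1 does not apply here → [e].

[e]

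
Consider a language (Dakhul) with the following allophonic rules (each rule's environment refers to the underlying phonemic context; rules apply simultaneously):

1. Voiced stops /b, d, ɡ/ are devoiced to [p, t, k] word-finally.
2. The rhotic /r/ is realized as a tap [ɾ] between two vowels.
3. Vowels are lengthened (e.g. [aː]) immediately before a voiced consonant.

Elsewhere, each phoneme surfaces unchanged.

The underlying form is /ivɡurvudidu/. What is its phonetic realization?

Rule 3 applies to /i/ (word-initial: before a voiced consonant) → [iː].
/ɡ/ (between /v/ and /u/) is in the target of rule 1 but the environment (word-finally) is not met → [ɡ].
/u/ — between /ɡ/ and /r/, before a voiced consonant — surfaces as [uː] (rule 3).
/r/ (between /u/ and /v/) fails the environment for rule 2, so it stays [r].
/u/ — between /v/ and /d/, before a voiced consonant — surfaces as [uː] (rule 3).
/d/ (between /u/ and /i/): rule 1 targets it, but not word-finally → unchanged [d].
/i/ (between /d/ and /d/) occurs before a voiced consonant → [iː] by rule 3.
/d/ (between /i/ and /u/): rule 1 targets it, but not word-finally → unchanged [d].
/u/ (word-final) is in the target of rule 3 but the environment (before a voiced consonant) is not met → [u].

[iːvɡuːrvuːdiːdu]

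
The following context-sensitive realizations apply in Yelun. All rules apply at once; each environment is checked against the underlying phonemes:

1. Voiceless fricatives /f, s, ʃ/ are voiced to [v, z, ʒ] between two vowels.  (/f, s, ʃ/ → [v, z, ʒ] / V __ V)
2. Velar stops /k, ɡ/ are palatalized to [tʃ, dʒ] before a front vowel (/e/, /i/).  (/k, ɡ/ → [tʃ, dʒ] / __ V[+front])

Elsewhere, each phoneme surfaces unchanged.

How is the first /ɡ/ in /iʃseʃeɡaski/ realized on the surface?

[ɡ]

/ɡ/ (between /e/ and /a/): rule 2 targets it, but not before a front vowel → unchanged [ɡ].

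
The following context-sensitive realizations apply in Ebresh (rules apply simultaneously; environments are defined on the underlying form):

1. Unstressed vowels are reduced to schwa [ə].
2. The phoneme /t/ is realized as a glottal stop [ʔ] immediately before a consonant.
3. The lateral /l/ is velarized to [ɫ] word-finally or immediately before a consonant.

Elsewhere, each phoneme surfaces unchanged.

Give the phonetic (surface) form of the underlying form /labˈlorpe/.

/l/ (word-initial) fails the environment for rule 3, so it stays [l].
Rule 1 applies to /a/ (between /l/ and /b/: in an unstressed syllable) → [ə].
/b/ — not in any rule's target class → [b].
/l/ — between /b/ and /o/; rule 3 does not apply here → [l].
/o/ (between /l/ and /r/) is in the target of rule 1 but the environment (in an unstressed syllable) is not met → [o].
/r/ — not in any rule's target class → [r].
/p/ stays [p].
Rule 1 applies to /e/ (word-final: in an unstressed syllable) → [ə].

[ləbˈlorpə]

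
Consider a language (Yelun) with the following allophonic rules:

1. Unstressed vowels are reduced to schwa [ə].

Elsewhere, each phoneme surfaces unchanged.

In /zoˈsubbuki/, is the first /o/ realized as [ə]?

Yes

/o/ meets the environment for rule 1 (in an unstressed syllable) → [ə].
The actual realization is [ə], which matches [ə].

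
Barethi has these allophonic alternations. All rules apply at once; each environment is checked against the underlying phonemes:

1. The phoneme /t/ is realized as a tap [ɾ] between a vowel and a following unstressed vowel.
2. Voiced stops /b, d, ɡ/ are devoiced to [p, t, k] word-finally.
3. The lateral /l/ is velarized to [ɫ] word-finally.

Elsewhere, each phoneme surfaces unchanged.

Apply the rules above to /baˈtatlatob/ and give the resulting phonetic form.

/b/ — word-initial; rule 2 does not apply here → [b].
/a/ stays [a].
/t/ (between /a/ and /a/): rule 1 targets it, but not between a vowel and a following unstressed vowel → unchanged [t].
/a/ (between /t/ and /t/): no rule targets it → [a].
/t/ (between /a/ and /l/) is in the target of rule 1 but the environment (between a vowel and a following unstressed vowel) is not met → [t].
/l/ (between /t/ and /a/) is in the target of rule 3 but the environment (word-finally) is not met → [l].
/a/ (between /l/ and /t/): no rule targets it → [a].
/t/ (between /a/ and /o/) occurs between a vowel and a following unstressed vowel → [ɾ] by rule 1.
/o/ — not in any rule's target class → [o].
/b/ — word-final, word-finally — surfaces as [p] (rule 2).

[baˈtatlaɾop]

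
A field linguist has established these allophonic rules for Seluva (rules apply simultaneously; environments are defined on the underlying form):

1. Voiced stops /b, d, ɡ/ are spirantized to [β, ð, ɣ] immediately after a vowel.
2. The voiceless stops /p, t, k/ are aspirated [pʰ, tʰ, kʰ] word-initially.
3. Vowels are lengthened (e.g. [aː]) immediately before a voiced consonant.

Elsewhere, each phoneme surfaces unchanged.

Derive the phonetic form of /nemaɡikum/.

/e/ (between /n/ and /m/): before a voiced consonant, so rule 3 applies → [eː].
Rule 3 applies to /a/ (between /m/ and /ɡ/: before a voiced consonant) → [aː].
/ɡ/ (between /a/ and /i/) occurs immediately after a vowel → [ɣ] by rule 1.
/i/ (between /ɡ/ and /k/) is in the target of rule 3 but the environment (before a voiced consonant) is not met → [i].
/k/ (between /i/ and /u/) is in the target of rule 2 but the environment (word-initially) is not met → [k].
/u/ meets the environment for rule 3 (before a voiced consonant) → [uː].

[neːmaːɣikuːm]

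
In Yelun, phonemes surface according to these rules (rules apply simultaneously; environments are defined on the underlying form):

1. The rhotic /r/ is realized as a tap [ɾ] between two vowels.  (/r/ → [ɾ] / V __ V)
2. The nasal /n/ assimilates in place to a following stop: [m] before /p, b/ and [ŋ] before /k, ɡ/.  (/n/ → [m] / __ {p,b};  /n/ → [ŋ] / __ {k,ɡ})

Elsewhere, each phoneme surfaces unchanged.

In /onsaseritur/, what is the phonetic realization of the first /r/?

/r/ meets the environment for rule 1 (between two vowels) → [ɾ].

[ɾ]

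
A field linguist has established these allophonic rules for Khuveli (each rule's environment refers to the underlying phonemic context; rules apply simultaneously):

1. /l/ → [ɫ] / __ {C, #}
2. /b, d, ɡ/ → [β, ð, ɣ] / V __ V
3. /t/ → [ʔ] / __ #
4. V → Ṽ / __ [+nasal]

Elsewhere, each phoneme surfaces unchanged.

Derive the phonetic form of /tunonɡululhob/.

/t/ (word-initial): rule 3 targets it, but not word-finally → unchanged [t].
Rule 4 applies to /u/ (between /t/ and /n/: before a nasal consonant) → [ũ].
/n/ — not in any rule's target class → [n].
Rule 4 applies to /o/ (between /n/ and /n/: before a nasal consonant) → [õ].
/n/ stays [n].
/ɡ/ — between /n/ and /u/; rule 2 does not apply here → [ɡ].
/u/ (between /ɡ/ and /l/) fails the environment for rule 4, so it stays [u].
/l/ (between /u/ and /u/) is in the target of rule 1 but the environment (word-finally or immediately before a consonant) is not met → [l].
/u/ (between /l/ and /l/) fails the environment for rule 4, so it stays [u].
/l/ (between /u/ and /h/): word-finally or immediately before a consonant, so rule 1 applies → [ɫ].
/h/ — not in any rule's target class → [h].
/o/ — between /h/ and /b/; rule 4 does not apply here → [o].
/b/ (word-final): rule 2 targets it, but not between two vowels → unchanged [b].

[tũnõnɡuluɫhob]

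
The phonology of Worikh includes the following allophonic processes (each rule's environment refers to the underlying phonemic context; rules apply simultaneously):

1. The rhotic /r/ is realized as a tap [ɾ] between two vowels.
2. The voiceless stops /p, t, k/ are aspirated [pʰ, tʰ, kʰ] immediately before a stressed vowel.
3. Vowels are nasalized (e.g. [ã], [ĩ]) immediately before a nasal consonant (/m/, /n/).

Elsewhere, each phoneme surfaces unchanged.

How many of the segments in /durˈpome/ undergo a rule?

Segments that undergo a rule: /p/ → [pʰ] (rule 2); /o/ → [õ] (rule 3).
All other segments surface unchanged.

2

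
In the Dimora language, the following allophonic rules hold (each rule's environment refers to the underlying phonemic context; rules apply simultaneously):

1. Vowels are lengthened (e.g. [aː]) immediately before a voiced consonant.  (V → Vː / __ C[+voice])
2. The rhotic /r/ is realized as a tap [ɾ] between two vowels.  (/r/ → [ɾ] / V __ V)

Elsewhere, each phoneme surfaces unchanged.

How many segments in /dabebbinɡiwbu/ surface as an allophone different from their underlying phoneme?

Segments that undergo a rule: /a/ → [aː] (rule 1); /e/ → [eː] (rule 1); /i/ → [iː] (rule 1); /i/ → [iː] (rule 1).
All other segments surface unchanged.

4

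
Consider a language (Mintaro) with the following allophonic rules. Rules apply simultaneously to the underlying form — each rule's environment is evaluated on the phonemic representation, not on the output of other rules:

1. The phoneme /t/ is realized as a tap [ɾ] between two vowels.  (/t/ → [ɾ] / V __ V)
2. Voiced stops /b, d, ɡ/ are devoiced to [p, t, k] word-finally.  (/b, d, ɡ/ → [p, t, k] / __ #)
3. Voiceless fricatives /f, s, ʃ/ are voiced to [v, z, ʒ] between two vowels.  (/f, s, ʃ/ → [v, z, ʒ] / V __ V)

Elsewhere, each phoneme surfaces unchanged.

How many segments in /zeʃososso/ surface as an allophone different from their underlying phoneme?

2

Segments that undergo a rule: /ʃ/ → [ʒ] (rule 3); /s/ → [z] (rule 3).
All other segments surface unchanged.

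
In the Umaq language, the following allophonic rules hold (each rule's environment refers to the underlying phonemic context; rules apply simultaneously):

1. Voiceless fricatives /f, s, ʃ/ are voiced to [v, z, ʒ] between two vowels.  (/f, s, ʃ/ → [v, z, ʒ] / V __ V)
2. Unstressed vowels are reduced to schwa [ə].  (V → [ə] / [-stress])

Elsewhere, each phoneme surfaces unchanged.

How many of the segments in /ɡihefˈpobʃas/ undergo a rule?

Segments that undergo a rule: /i/ → [ə] (rule 2); /e/ → [ə] (rule 2); /a/ → [ə] (rule 2).
All other segments surface unchanged.

3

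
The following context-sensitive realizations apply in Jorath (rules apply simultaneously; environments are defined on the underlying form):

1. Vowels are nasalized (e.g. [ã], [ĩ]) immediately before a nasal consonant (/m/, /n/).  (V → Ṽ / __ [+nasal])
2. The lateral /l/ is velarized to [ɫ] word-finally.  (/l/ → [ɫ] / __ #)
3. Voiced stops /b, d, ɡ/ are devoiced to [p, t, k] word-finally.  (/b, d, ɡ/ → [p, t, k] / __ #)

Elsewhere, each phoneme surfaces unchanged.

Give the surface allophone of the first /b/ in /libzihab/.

[b]

/b/ (between /i/ and /z/): rule 3 targets it, but not word-finally → unchanged [b].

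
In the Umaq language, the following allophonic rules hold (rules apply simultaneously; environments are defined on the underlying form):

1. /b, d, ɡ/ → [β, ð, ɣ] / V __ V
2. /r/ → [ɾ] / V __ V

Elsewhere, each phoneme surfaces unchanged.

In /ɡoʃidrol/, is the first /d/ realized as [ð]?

/d/ (between /i/ and /r/) fails the environment for rule 1, so it stays [d].
The actual realization is [d], not [ð].

No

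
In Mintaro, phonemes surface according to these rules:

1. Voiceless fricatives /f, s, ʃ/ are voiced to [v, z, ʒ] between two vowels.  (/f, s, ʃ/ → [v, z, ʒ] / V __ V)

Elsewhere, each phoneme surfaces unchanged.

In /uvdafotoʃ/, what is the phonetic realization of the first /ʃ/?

[ʃ]

/ʃ/ (word-final): rule 1 targets it, but not between two vowels → unchanged [ʃ].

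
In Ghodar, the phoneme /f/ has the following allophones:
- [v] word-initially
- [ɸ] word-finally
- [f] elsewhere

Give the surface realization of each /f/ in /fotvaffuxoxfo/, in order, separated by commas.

Occurrence 1 (position 1): word-initially → [v].
Occurrence 2 (position 6): no conditioning environment matches → elsewhere allophone [f].
Occurrence 3 (position 7): no conditioning environment matches → elsewhere allophone [f].
Occurrence 4 (position 12): no conditioning environment matches → elsewhere allophone [f].

[v], [f], [f], [f]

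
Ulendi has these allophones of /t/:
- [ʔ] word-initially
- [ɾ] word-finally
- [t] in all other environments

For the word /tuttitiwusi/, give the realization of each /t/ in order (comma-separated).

Occurrence 1 (position 1): word-initially → [ʔ].
Occurrence 2 (position 3): no conditioning environment matches → elsewhere allophone [t].
Occurrence 3 (position 4): no conditioning environment matches → elsewhere allophone [t].
Occurrence 4 (position 6): no conditioning environment matches → elsewhere allophone [t].

[ʔ], [t], [t], [t]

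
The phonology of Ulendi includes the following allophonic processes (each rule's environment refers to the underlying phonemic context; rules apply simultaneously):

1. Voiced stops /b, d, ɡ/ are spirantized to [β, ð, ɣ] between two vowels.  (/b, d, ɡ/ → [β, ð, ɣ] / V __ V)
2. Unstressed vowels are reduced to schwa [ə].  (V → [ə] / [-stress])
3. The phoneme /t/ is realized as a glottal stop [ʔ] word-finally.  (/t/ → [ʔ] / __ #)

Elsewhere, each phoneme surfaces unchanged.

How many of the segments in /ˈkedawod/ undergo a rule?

Segments that undergo a rule: /d/ → [ð] (rule 1); /a/ → [ə] (rule 2); /o/ → [ə] (rule 2).
All other segments surface unchanged.

3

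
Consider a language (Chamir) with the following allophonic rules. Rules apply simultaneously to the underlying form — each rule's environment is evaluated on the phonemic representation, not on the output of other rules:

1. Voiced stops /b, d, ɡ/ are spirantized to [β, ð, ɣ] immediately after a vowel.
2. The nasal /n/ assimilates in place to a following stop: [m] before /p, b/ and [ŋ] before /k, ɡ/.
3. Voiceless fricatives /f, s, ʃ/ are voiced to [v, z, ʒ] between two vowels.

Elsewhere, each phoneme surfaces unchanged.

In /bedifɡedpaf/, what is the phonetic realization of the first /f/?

/f/ — between /i/ and /ɡ/; rule 3 does not apply here → [f].

[f]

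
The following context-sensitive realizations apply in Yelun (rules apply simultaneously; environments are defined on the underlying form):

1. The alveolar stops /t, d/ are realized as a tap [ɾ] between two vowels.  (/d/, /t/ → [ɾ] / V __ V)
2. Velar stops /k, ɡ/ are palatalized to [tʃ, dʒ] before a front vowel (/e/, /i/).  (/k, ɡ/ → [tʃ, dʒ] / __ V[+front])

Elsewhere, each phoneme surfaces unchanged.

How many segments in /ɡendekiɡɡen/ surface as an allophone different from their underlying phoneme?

Segments that undergo a rule: /ɡ/ → [dʒ] (rule 2); /k/ → [tʃ] (rule 2); /ɡ/ → [dʒ] (rule 2).
All other segments surface unchanged.

3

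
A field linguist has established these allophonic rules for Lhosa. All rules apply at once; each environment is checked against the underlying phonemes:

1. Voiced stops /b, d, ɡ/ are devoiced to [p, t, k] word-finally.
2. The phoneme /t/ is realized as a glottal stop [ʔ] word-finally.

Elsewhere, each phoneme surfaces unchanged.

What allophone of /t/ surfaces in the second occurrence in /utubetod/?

/t/ (between /e/ and /o/): rule 2 targets it, but not word-finally → unchanged [t].

[t]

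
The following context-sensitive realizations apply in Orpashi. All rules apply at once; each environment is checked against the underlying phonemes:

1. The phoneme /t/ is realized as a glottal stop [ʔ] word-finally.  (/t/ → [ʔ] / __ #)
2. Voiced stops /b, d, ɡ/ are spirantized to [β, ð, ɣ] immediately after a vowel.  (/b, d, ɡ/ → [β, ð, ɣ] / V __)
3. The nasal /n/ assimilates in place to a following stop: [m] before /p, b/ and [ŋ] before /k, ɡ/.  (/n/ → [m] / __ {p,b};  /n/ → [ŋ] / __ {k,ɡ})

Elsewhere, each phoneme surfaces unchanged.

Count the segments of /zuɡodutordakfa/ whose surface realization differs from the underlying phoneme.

2

Segments that undergo a rule: /ɡ/ → [ɣ] (rule 2); /d/ → [ð] (rule 2).
All other segments surface unchanged.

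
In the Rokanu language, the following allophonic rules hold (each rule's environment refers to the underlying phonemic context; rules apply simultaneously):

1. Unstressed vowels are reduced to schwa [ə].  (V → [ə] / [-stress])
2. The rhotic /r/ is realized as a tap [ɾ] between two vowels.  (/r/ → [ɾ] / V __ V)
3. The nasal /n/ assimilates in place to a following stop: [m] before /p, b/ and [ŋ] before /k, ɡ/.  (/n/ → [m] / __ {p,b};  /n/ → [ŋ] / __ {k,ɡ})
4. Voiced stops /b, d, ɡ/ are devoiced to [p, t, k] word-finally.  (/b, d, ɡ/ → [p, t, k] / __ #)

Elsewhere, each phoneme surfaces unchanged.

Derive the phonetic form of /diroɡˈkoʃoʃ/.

/d/ (word-initial) is in the target of rule 4 but the environment (word-finally) is not met → [d].
/i/ (between /d/ and /r/): in an unstressed syllable, so rule 1 applies → [ə].
Rule 2 applies to /r/ (between /i/ and /o/: between two vowels) → [ɾ].
Rule 1 applies to /o/ (between /r/ and /ɡ/: in an unstressed syllable) → [ə].
/ɡ/ (between /o/ and /k/) fails the environment for rule 4, so it stays [ɡ].
/k/ (between /ɡ/ and /o/): no rule targets it → [k].
/o/ (between /k/ and /ʃ/) fails the environment for rule 1, so it stays [o].
/ʃ/ — not in any rule's target class → [ʃ].
/o/ meets the environment for rule 1 (in an unstressed syllable) → [ə].
/ʃ/ (word-final): no rule targets it → [ʃ].

[dəɾəɡˈkoʃəʃ]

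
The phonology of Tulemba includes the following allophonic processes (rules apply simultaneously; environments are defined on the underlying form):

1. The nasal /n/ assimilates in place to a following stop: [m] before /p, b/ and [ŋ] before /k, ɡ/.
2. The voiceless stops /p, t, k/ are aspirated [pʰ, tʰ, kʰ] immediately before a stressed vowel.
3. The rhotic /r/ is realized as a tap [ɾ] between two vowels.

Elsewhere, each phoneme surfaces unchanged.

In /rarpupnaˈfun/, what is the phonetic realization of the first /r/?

/r/ (word-initial) fails the environment for rule 3, so it stays [r].

[r]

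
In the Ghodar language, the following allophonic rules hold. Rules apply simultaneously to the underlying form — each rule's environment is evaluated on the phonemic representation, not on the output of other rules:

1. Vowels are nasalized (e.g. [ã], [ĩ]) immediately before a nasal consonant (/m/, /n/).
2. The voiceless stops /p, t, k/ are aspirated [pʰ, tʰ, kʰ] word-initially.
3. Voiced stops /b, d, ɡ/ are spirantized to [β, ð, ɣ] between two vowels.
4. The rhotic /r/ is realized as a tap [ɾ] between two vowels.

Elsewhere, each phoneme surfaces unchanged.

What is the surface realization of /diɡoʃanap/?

[diɣoʃãnap]

/d/ (word-initial) is in the target of rule 3 but the environment (between two vowels) is not met → [d].
/i/ (between /d/ and /ɡ/): rule 1 targets it, but not before a nasal consonant → unchanged [i].
/ɡ/ (between /i/ and /o/) occurs between two vowels → [ɣ] by rule 3.
/o/ — between /ɡ/ and /ʃ/; rule 1 does not apply here → [o].
/ʃ/ (between /o/ and /a/): no rule targets it → [ʃ].
/a/ meets the environment for rule 1 (before a nasal consonant) → [ã].
/n/ — not in any rule's target class → [n].
/a/ — between /n/ and /p/; rule 1 does not apply here → [a].
/p/ — word-final; rule 2 does not apply here → [p].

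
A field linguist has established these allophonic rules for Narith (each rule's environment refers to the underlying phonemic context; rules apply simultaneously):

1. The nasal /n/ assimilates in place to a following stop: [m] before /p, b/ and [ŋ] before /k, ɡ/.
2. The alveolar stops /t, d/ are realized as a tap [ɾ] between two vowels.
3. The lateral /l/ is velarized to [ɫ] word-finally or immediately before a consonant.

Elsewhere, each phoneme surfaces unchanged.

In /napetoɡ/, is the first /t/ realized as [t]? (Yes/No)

No

/t/ — between /e/ and /o/, between two vowels — surfaces as [ɾ] (rule 2).
The actual realization is [ɾ], not [t].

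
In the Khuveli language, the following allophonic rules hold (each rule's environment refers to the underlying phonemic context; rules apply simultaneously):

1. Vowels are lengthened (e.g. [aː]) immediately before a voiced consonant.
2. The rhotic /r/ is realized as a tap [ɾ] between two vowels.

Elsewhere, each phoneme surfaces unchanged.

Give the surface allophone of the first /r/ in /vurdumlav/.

/r/ — between /u/ and /d/; rule 2 does not apply here → [r].

[r]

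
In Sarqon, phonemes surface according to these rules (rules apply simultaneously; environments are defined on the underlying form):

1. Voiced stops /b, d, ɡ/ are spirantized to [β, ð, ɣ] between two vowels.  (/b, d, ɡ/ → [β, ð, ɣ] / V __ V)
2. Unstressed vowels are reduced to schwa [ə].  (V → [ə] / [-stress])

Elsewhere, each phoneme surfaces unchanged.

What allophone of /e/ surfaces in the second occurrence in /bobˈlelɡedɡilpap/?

/e/ meets the environment for rule 2 (in an unstressed syllable) → [ə].

[ə]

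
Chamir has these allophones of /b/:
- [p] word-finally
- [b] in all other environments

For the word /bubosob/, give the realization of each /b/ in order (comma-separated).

[b], [b], [p]

Occurrence 1 (position 1): no conditioning environment matches → elsewhere allophone [b].
Occurrence 2 (position 3): no conditioning environment matches → elsewhere allophone [b].
Occurrence 3 (position 7): word-finally → [p].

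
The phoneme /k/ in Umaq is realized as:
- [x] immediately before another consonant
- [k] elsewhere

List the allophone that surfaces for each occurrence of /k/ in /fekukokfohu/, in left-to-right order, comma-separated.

[k], [k], [x]

Occurrence 1 (position 3): no conditioning environment matches → elsewhere allophone [k].
Occurrence 2 (position 5): no conditioning environment matches → elsewhere allophone [k].
Occurrence 3 (position 7): immediately before another consonant → [x].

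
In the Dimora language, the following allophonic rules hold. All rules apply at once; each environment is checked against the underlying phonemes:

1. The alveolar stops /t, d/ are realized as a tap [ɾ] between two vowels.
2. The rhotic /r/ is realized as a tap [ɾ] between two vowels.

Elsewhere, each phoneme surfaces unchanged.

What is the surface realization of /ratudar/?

[raɾuɾar]

/r/ — word-initial; rule 2 does not apply here → [r].
/a/ stays [a].
/t/ (between /a/ and /u/) occurs between two vowels → [ɾ] by rule 1.
/u/ stays [u].
/d/ — between /u/ and /a/, between two vowels — surfaces as [ɾ] (rule 1).
/a/ (between /d/ and /r/) is unaffected → [a].
/r/ (word-final): rule 2 targets it, but not between two vowels → unchanged [r].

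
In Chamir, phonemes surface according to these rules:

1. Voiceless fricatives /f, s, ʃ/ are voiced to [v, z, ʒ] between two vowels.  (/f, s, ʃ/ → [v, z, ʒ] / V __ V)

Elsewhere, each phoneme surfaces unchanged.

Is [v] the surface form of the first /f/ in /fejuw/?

No

/f/ (word-initial) fails the environment for rule 1, so it stays [f].
The actual realization is [f], not [v].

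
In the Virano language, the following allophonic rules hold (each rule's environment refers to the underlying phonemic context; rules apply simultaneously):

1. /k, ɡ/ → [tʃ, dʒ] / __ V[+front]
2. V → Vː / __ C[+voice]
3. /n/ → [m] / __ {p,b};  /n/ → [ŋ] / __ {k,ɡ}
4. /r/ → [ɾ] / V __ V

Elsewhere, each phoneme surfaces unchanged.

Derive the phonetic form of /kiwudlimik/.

Rule 1 applies to /k/ (word-initial: before a front vowel) → [tʃ].
/i/ meets the environment for rule 2 (before a voiced consonant) → [iː].
/w/ — not in any rule's target class → [w].
Rule 2 applies to /u/ (between /w/ and /d/: before a voiced consonant) → [uː].
/d/ (between /u/ and /l/): no rule targets it → [d].
/l/ (between /d/ and /i/): no rule targets it → [l].
/i/ (between /l/ and /m/) occurs before a voiced consonant → [iː] by rule 2.
/m/ stays [m].
/i/ — between /m/ and /k/; rule 2 does not apply here → [i].
/k/ (word-final) is in the target of rule 1 but the environment (before a front vowel) is not met → [k].

[tʃiːwuːdliːmik]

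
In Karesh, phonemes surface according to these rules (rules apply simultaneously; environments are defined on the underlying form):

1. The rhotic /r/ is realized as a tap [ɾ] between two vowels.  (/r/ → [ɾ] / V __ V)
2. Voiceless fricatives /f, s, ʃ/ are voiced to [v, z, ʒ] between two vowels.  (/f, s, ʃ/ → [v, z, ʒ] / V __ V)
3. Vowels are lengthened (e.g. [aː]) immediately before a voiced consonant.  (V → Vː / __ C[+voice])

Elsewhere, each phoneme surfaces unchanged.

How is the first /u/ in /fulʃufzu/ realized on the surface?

[uː]

/u/ — between /f/ and /l/, before a voiced consonant — surfaces as [uː] (rule 3).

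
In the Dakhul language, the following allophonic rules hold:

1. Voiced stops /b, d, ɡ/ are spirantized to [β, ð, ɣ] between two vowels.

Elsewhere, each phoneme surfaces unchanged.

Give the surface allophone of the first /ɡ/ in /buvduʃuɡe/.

[ɣ]

Rule 1 applies to /ɡ/ (between /u/ and /e/: between two vowels) → [ɣ].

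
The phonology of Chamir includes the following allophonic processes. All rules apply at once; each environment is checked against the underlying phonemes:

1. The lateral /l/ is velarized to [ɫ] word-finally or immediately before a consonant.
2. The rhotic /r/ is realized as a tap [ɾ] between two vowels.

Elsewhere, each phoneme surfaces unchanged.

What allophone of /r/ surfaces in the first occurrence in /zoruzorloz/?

Rule 2 applies to /r/ (between /o/ and /u/: between two vowels) → [ɾ].

[ɾ]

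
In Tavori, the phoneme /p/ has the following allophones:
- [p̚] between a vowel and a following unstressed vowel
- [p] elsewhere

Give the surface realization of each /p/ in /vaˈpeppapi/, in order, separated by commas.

Occurrence 1 (position 3): no conditioning environment matches → elsewhere allophone [p].
Occurrence 2 (position 5): no conditioning environment matches → elsewhere allophone [p].
Occurrence 3 (position 6): no conditioning environment matches → elsewhere allophone [p].
Occurrence 4 (position 8): between a vowel and a following unstressed vowel → [p̚].

[p], [p], [p], [p̚]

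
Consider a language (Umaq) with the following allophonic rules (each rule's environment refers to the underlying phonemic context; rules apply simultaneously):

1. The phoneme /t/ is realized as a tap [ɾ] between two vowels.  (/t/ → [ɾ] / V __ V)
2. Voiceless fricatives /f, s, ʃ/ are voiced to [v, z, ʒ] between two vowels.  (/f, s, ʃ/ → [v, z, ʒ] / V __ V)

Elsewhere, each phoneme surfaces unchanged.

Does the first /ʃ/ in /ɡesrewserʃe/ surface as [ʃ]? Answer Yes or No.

Yes

/ʃ/ (between /r/ and /e/): rule 2 targets it, but not between two vowels → unchanged [ʃ].
The actual realization is [ʃ], which matches [ʃ].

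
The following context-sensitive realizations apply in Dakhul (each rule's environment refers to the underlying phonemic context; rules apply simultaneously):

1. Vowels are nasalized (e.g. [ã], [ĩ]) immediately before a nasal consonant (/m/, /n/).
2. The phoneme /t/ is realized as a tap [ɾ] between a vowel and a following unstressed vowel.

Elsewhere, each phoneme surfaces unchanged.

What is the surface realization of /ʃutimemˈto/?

/ʃ/ (word-initial) is unaffected → [ʃ].
/u/ (between /ʃ/ and /t/): rule 1 targets it, but not before a nasal consonant → unchanged [u].
/t/ (between /u/ and /i/) occurs between a vowel and a following unstressed vowel → [ɾ] by rule 2.
Rule 1 applies to /i/ (between /t/ and /m/: before a nasal consonant) → [ĩ].
/m/ (between /i/ and /e/) is unaffected → [m].
/e/ — between /m/ and /m/, before a nasal consonant — surfaces as [ẽ] (rule 1).
/m/ — not in any rule's target class → [m].
/t/ (between /m/ and /o/) fails the environment for rule 2, so it stays [t].
/o/ (word-final) fails the environment for rule 1, so it stays [o].

[ʃuɾĩmẽmˈto]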